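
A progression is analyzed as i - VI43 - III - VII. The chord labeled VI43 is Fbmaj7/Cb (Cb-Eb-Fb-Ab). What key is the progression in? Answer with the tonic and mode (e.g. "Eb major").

Ab minor

VI43 is given as Cb-Eb-Fb-Ab — a major seventh chord with root Fb.
VI43 on Fb implies Fb is the submediant; that puts the tonic at Ab, and the uppercase numeral fits minor mode.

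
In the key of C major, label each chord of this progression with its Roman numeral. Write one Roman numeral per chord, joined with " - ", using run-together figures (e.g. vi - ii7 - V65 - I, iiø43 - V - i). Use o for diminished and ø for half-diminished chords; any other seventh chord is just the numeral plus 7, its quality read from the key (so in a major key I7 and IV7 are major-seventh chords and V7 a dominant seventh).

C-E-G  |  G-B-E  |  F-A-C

C-E-G has root C, degree 1 in C major, so I.
G-B-E: minor triad on E = scale degree 3 → iii6.
F-A-C: root F is the subdominant; major triad there is IV.

I - iii6 - IV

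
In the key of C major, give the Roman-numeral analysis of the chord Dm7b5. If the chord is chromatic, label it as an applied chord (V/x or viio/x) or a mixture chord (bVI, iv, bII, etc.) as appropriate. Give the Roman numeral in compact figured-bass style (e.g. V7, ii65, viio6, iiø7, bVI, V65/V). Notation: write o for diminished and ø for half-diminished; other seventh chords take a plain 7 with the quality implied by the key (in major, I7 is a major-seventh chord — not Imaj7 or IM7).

iiø7

The pitches D-F-Ab-C form a half-diminished seventh chord rooted on D.
D is the second degree of C major. This is the half-diminished supertonic seventh, borrowed from the parallel minor.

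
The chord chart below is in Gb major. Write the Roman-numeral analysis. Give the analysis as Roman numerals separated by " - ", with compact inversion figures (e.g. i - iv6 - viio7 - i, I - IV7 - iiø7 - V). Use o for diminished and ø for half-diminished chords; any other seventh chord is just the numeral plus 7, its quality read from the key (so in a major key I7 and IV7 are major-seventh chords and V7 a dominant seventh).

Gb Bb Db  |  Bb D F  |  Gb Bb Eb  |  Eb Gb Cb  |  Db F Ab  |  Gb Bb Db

I - V/vi - vi6 - IV6 - V - I

Gb-Bb-Db has root Gb, degree 1 in Gb major, so I.
Bb-D-F is the secondary dominant of vi (major triad on Bb): V/vi.
Gb-Bb-Eb has root Eb, degree 6 in Gb major, so vi6.
Eb-Gb-Cb: root Cb is the subdominant; major triad there is IV6.
Db-F-Ab: root Db is the dominant; major triad there is V.
Gb-Bb-Db: root Gb is the tonic; major triad there is I.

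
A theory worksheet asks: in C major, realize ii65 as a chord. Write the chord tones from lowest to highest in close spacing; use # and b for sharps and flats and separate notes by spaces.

F A C D

In C major, scale degree 2 is D, and the diatonic chord built there is a minor seventh chord.
That chord is spelled D-F-A-C.
The figured bass 65 indicates first inversion, placing the third (F) in the bass: F-A-C-D.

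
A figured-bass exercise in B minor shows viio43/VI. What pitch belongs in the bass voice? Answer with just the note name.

C

The applied chord viio43/VI is rooted on F#: F#-A-C-Eb.
The figure 43 means second inversion — the fifth is in the bass.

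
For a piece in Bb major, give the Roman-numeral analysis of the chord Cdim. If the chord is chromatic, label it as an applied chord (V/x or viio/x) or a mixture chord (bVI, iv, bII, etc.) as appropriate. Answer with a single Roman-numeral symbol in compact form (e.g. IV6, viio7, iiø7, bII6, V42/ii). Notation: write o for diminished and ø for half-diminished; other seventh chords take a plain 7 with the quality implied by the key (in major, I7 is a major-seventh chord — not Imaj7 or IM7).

Stacked in thirds the chord is C-Eb-Gb: a diminished triad on C.
C is the second degree of Bb major. This is the diminished supertonic triad, borrowed from the parallel minor.

iio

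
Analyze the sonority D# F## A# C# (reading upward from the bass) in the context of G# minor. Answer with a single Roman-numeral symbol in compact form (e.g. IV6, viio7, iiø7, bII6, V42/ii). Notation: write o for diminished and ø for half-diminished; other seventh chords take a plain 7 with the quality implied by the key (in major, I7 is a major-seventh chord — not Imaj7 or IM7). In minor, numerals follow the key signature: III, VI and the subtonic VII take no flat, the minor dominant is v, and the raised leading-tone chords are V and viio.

The pitches D#-F##-A#-C# form a dominant seventh chord rooted on D#.
In G# minor, D# is the dominant; the diatonic dominant seventh chord there is V7.

V7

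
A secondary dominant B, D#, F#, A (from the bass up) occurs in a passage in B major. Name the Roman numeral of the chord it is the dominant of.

IV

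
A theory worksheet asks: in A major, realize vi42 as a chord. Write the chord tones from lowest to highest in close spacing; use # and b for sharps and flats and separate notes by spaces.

E F# A C#

In A major, the submediant is F#, and the diatonic chord built there is a minor seventh chord.
Stacking thirds from F# gives F#-A-C#-E.
With the 42 figure the chord is in third inversion; from the bass E upward in close position it reads E-F#-A-C#.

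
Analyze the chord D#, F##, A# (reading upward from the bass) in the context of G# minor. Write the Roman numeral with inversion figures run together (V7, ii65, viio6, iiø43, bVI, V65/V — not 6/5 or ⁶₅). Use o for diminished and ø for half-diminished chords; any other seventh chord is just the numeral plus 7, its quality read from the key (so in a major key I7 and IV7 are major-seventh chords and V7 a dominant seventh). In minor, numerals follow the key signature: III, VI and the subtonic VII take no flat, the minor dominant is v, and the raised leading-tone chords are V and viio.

V

Stacked in thirds the chord is D#-F##-A#: a major triad on D#.
In G# minor, D# is the dominant; the diatonic major triad there is V.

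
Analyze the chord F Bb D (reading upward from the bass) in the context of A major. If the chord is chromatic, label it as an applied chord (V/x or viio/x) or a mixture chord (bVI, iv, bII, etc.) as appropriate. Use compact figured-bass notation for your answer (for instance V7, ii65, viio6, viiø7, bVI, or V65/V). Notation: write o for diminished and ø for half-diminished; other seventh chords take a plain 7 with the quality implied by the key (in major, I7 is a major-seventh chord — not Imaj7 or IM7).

bII64

Stacked in thirds the chord is Bb-D-F: a major triad on Bb.
Bb is the lowered second degree of A major (diatonic 2 would be B). This is the Neapolitan chord — a major triad on the lowered second degree.
With F in the bass the chord is in second inversion, so the figured bass is 64.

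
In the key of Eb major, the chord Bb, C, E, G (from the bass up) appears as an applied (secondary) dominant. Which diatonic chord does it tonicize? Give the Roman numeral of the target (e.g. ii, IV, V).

ii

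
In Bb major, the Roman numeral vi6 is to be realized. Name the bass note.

Bb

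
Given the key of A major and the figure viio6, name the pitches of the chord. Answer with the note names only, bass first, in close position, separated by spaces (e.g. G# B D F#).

B D G#

The numeral's case and figure indicate a diminished triad. In A major its root, the leading tone, is G#.
That chord is spelled G#-B-D.
With the 6 figure the chord is in first inversion; from the bass B upward in close position it reads B-D-G#.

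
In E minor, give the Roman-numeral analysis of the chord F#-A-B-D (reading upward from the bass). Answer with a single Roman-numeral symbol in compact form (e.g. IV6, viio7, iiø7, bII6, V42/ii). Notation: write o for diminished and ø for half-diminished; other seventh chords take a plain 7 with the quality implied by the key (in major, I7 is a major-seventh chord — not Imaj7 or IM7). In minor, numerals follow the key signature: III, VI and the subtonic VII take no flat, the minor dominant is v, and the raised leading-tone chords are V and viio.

Stacked in thirds the chord is B-D-F#-A: a minor seventh chord on B.
In E minor, B is the dominant; the diatonic minor seventh chord there is v7.
With F# in the bass the chord is in second inversion, so the figured bass is 43.

v43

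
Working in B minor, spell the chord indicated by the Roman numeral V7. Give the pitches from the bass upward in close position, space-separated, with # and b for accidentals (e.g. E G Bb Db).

In B minor, the fifth degree is F#. The dominant is major (leading tone raised), so V is a dominant seventh chord.
That chord is spelled F#-A#-C#-E.

F# A# C# E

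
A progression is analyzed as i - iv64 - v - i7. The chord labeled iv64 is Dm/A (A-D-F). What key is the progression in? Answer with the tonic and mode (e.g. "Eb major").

The chord Dm/A is a minor triad rooted on D; its label is iv64.
Counting down 3 scale steps from D places the tonic on A; a minor triad on degree 4 is diatonic only in minor.

A minor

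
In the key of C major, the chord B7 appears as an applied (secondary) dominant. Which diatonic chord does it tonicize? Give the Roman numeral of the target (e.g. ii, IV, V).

iii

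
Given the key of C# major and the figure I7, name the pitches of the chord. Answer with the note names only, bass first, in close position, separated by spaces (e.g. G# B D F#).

C# E# G# B#

In C# major, the first degree is C#, and the diatonic chord built there is a major seventh chord.
That chord is spelled C#-E#-G#-B#.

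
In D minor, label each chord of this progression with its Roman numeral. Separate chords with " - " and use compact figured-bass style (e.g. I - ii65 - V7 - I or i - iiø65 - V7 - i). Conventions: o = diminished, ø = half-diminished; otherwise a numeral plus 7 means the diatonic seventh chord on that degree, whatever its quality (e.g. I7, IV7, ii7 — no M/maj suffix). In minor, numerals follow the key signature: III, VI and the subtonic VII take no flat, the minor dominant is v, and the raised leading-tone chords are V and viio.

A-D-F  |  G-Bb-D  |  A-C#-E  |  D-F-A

A-D-F: root D is the tonic; minor triad there is i64.
G-Bb-D: root G is the subdominant; minor triad there is iv.
A-C#-E: root A is the dominant; major triad there is V.
D-F-A has root D, degree 1 in D minor, so i.

i64 - iv - V - i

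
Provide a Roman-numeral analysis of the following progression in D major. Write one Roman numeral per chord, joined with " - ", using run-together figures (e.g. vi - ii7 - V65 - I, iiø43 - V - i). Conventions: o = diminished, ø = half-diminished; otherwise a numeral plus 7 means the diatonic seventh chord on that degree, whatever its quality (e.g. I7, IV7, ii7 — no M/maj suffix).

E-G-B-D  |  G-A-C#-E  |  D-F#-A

ii7 - V42 - I

E-G-B-D: minor seventh chord on E = scale degree 2 → ii7.
G-A-C#-E: root A is the dominant; dominant seventh chord there is V42.
D-F#-A: root D is the tonic; major triad there is I.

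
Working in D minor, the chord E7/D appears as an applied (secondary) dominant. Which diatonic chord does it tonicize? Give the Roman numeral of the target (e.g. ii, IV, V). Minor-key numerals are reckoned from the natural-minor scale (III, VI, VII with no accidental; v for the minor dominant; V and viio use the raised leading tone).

V

The chord is a dominant seventh chord on E.
A dominant resolves down a perfect fifth: E → A. In D minor, A is scale degree 5, i.e. V.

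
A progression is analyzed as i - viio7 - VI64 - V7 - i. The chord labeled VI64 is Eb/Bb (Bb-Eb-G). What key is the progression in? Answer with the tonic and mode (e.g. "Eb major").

G minor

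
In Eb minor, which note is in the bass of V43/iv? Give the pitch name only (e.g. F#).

Bb

The applied chord V43/iv is rooted on Eb: Eb-G-Bb-Db.
The figure 43 means second inversion — the fifth is in the bass.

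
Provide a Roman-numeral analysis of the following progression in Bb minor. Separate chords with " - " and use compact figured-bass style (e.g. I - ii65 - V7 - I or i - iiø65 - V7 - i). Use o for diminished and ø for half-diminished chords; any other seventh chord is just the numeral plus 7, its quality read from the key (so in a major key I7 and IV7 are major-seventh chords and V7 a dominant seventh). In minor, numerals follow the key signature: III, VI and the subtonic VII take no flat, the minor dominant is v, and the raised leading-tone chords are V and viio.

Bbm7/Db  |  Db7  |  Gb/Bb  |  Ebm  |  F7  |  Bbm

Bbm7/Db has root Bb, degree 1 in Bb minor, so i65.
Db7 is the secondary dominant of VI (dominant seventh chord on Db): V7/VI.
Gb/Bb has root Gb, degree 6 in Bb minor, so VI6.
Ebm has root Eb, degree 4 in Bb minor, so iv.
F7: dominant seventh chord on F = scale degree 5 → V7.
Bbm has root Bb, degree 1 in Bb minor, so i.

i65 - V7/VI - VI6 - iv - V7 - i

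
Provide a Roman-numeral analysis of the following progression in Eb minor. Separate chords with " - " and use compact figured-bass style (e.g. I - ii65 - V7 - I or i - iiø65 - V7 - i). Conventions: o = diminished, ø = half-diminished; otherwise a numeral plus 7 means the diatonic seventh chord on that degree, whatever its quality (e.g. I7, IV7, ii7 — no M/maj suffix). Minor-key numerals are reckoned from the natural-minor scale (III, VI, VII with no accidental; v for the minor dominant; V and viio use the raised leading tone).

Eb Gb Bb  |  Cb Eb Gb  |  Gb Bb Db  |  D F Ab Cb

i - VI - III - viio7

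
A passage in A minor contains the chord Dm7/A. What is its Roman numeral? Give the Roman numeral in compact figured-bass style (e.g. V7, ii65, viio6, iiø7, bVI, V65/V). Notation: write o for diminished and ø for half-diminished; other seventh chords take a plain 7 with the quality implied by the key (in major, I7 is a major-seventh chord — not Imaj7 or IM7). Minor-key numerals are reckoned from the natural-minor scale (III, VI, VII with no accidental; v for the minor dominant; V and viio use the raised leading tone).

Stacked in thirds the chord is D-F-A-C: a minor seventh chord on D.
In A minor, D is the subdominant; the diatonic minor seventh chord there is iv7.
With A in the bass the chord is in second inversion, so the figured bass is 43.

iv43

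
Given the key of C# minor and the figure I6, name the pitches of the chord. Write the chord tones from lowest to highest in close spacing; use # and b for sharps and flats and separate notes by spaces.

E# G# C#

Scale degree 1 in C# minor is C#; here the chord built on it is altered to a major triad. I6 is the major tonic (Picardy third), borrowed from the parallel major.
So the chord is C#-E#-G#.
With the 6 figure the chord is in first inversion; from the bass E# upward in close position it reads E#-G#-C#.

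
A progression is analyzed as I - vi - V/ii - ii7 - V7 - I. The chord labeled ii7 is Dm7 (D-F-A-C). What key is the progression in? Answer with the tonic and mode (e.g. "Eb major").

The chord Dm7 is a minor seventh chord rooted on D; its label is ii7.
If D is scale degree 2 and the mode makes that degree carry a minor seventh chord, the tonic is C and the mode is major.

C major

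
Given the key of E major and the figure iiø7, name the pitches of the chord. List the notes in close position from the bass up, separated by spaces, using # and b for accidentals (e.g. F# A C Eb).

iiø7 is the half-diminished supertonic seventh, borrowed from the parallel minor. In E major that root is F#.
So the chord is F#-A-C-E, a half-diminished seventh chord.

F# A C E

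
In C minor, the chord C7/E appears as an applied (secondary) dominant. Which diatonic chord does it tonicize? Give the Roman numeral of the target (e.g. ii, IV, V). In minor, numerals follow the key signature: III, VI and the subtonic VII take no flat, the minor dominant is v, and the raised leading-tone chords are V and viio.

iv

The chord is a dominant seventh chord on C.
A dominant resolves down a perfect fifth: C → F. In C minor, F is scale degree 4, i.e. iv.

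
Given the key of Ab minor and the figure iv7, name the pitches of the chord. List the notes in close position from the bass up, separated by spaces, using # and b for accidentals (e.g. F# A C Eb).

Db Fb Ab Cb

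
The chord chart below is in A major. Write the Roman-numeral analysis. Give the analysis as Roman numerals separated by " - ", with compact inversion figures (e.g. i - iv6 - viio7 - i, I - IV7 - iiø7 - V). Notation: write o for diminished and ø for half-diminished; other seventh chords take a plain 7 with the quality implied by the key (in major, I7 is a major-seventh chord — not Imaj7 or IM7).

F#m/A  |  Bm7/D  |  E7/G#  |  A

vi6 - ii65 - V65 - I

F#m/A: root F# is the submediant; minor triad there is vi6.
Bm7/D has root B, degree 2 in A major, so ii65.
E7/G#: root E is the dominant; dominant seventh chord there is V65.
A: major triad on A = scale degree 1 → I.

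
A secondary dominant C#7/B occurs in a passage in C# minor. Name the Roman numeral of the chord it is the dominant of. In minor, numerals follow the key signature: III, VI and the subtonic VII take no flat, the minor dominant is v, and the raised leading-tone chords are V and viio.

The chord is a dominant seventh chord on C#.
A dominant resolves down a perfect fifth: C# → F#. In C# minor, F# is scale degree 4, i.e. iv.

iv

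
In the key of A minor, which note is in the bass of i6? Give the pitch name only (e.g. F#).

C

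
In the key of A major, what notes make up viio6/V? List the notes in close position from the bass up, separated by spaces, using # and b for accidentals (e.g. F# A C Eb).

F# A D#

viio6/V is a secondary leading-tone chord. The target V is E in A major; the applied chord is rooted a semitone below, on D#.
Building a diminished triad on D# gives D#-F#-A.
The figured bass 6 indicates first inversion, placing the third (F#) in the bass: F#-A-D#.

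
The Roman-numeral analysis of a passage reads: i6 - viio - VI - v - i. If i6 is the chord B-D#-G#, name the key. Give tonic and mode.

G# minor

The chord G#m/B is a minor triad rooted on G#; its label is i6.
If G# is scale degree 1 and the mode makes that degree carry a minor triad, the tonic is G# and the mode is minor.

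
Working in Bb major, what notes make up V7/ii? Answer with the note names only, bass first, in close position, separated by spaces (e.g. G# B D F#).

V7/ii is a secondary dominant — the dominant seventh of ii. ii in Bb major is C, so the applied chord's root is G, a perfect fifth above.
Building a dominant seventh chord on G gives G-B-D-F.

G B D F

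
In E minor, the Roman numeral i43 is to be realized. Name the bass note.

B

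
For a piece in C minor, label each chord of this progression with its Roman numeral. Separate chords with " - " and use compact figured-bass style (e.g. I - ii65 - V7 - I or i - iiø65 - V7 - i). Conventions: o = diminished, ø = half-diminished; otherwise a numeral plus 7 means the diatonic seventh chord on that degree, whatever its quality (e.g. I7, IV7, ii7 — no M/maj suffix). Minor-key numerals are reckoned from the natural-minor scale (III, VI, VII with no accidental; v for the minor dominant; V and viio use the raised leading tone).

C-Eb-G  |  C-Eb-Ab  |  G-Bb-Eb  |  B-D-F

C-Eb-G: minor triad on C = scale degree 1 → i.
C-Eb-Ab: major triad on Ab = scale degree 6 → VI6.
G-Bb-Eb has root Eb, degree 3 in C minor, so III6.
B-D-F has root B, degree 7 in C minor, so viio.

i - VI6 - III6 - viio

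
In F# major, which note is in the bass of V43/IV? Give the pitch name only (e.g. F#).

C#

The applied chord V43/IV is rooted on F#: F#-A#-C#-E.
The figure 43 means second inversion — the fifth is in the bass.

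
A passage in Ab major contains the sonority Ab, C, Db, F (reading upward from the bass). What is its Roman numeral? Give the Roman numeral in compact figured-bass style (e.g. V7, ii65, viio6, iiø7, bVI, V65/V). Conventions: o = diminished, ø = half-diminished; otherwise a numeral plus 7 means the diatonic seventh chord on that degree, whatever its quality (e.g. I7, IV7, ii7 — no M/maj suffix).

The pitches Db-F-Ab-C form a major seventh chord rooted on Db.
Db is scale degree 4 in Ab major, and a major seventh chord on that degree is written IV7.
With Ab in the bass the chord is in second inversion, so the figured bass is 43.

IV43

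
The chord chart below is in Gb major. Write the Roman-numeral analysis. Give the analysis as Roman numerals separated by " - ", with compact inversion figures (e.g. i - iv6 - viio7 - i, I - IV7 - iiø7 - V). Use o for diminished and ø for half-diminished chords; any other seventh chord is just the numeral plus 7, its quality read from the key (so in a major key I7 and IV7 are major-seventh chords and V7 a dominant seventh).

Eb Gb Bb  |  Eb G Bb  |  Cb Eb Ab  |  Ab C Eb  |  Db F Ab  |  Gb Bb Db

Eb-Gb-Bb: minor triad on Eb = scale degree 6 → vi.
Eb-G-Bb is the secondary dominant of ii (major triad on Eb): V/ii.
Cb-Eb-Ab has root Ab, degree 2 in Gb major, so ii6.
Ab-C-Eb: chromatic; Ab is V of V, so V/V.
Db-F-Ab: major triad on Db = scale degree 5 → V.
Gb-Bb-Db: major triad on Gb = scale degree 1 → I.

vi - V/ii - ii6 - V/V - V - I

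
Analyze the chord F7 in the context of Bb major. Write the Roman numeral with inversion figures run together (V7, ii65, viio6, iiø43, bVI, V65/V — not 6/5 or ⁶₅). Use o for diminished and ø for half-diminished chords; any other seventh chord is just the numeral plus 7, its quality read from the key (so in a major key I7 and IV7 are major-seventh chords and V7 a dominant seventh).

Stacked in thirds the chord is F-A-C-Eb: a dominant seventh chord on F.
In Bb major, F is the dominant; the diatonic dominant seventh chord there is V7.

V7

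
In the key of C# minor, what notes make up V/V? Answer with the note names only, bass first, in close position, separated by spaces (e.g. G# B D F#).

The slash means an applied dominant: we want the dominant of V. In C# minor, V is G# major, and its dominant is built on D#.
Building a major triad on D# gives D#-F##-A#.

D# F## A#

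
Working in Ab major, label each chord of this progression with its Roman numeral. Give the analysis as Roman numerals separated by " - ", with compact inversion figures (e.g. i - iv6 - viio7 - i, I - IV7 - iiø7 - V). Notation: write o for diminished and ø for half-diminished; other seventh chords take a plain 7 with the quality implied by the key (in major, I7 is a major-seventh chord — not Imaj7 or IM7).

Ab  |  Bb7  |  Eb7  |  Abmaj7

Ab: root Ab is the tonic; major triad there is I.
Bb7: chromatic; Bb is V of V, so V7/V.
Eb7: dominant seventh chord on Eb = scale degree 5 → V7.
Abmaj7: root Ab is the tonic; major seventh chord there is I7.

I - V7/V - V7 - I7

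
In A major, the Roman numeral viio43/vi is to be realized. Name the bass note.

B

The applied chord viio43/vi is rooted on E#: E#-G#-B-D.
The figure 43 means second inversion — the fifth is in the bass.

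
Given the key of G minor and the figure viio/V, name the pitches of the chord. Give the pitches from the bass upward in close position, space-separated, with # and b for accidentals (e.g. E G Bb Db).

C# E G

The slash marks an applied leading-tone chord: viio of V. In G minor, V is D, so the leading tone to it is C#, a half step below.
Building a diminished triad on C# gives C#-E-G.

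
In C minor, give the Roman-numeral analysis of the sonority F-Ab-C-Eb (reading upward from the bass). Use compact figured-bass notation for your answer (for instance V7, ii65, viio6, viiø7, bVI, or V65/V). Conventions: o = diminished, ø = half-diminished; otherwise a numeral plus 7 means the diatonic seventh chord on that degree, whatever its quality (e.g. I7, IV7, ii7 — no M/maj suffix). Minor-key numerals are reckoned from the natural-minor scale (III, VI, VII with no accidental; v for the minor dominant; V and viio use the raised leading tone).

Stacked in thirds the chord is F-Ab-C-Eb: a minor seventh chord on F.
In C minor, F is the subdominant; the diatonic minor seventh chord there is iv7.

iv7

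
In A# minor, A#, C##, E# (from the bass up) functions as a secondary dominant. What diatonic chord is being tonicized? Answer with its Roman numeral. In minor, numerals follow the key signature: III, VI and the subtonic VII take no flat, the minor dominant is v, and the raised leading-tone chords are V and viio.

iv

The chord is a major triad on A#.
A dominant resolves down a perfect fifth: A# → D#. In A# minor, D# is scale degree 4, i.e. iv.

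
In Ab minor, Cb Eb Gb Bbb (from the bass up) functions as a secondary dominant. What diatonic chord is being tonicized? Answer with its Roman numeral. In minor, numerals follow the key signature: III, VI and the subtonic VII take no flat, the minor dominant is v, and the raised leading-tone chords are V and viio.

VI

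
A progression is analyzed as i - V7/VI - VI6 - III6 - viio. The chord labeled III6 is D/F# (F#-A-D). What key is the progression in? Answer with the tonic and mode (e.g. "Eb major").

The chord D/F# is a major triad rooted on D; its label is III6.
If D is scale degree 3 and the mode makes that degree carry a major triad, the tonic is B and the mode is minor.

B minor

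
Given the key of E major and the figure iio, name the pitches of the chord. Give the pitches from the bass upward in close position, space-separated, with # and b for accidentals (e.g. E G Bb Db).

F# A C

Scale degree 2 in E major is F#; here the chord built on it is altered to a diminished triad. iio is the diminished supertonic triad, borrowed from the parallel minor.
So the chord is F#-A-C.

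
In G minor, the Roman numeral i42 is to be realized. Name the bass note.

F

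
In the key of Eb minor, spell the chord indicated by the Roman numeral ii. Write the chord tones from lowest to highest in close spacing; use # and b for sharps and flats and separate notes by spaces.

F Ab C

ii is the minor supertonic, borrowed from the parallel major (the Dorian ii). In Eb minor that root is F.
So the chord is F-Ab-C.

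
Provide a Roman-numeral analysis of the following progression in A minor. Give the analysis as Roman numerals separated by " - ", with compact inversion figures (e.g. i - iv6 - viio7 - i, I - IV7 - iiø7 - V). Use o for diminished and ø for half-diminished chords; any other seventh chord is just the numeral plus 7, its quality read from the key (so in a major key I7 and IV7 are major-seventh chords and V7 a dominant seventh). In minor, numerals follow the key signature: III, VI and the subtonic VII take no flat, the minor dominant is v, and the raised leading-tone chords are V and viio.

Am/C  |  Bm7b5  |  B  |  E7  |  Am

Am/C: minor triad on A = scale degree 1 → i6.
Bm7b5: root B is the supertonic; half-diminished seventh chord there is iiø7.
B: a major triad on B, the applied dominant of V → V/V.
E7: root E is the dominant; dominant seventh chord there is V7.
Am: root A is the tonic; minor triad there is i.

i6 - iiø7 - V/V - V7 - i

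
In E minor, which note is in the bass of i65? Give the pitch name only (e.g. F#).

G

i in E minor has root E; the chord is E-G-B-D.
The figure 65 means first inversion — the third is in the bass.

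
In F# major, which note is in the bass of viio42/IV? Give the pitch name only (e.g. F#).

G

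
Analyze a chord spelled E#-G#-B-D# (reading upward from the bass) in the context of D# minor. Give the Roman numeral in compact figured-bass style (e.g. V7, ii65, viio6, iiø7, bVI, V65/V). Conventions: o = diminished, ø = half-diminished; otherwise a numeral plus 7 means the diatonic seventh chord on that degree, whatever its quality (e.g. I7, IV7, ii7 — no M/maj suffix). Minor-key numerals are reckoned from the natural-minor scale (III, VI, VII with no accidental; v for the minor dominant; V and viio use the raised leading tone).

iiø7

Stacked in thirds the chord is E#-G#-B-D#: a half-diminished seventh chord on E#.
E# is scale degree 2 in D# minor, and a half-diminished seventh chord on that degree is written iiø7.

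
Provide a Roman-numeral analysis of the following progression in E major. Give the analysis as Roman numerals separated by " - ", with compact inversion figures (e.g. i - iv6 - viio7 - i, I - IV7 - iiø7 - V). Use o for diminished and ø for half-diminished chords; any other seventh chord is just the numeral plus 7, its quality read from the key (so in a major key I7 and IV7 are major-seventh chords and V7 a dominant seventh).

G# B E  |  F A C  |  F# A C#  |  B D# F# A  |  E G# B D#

I6 - bII - ii - V7 - I7

G#-B-E has root E, degree 1 in E major, so I6.
F-A-C: F with this quality isn't in the key; a major triad on b2 is the Neapolitan chord, bII.
F#-A-C# has root F#, degree 2 in E major, so ii.
B-D#-F#-A: dominant seventh chord on B = scale degree 5 → V7.
E-G#-B-D# has root E, degree 1 in E major, so I7.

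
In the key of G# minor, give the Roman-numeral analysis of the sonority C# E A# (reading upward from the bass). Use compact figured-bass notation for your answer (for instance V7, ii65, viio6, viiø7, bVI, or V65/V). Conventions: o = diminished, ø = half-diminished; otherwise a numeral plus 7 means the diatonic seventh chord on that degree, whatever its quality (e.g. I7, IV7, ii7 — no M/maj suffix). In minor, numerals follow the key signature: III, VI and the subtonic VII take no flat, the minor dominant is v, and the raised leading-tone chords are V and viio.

iio6

Stacked in thirds the chord is A#-C#-E: a diminished triad on A#.
In G# minor, A# is the supertonic; the diatonic diminished triad there is iio.
With C# in the bass the chord is in first inversion, so the figured bass is 6.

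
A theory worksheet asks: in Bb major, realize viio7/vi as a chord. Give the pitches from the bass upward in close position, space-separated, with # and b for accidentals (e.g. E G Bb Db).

F# A C Eb

The slash marks an applied leading-tone chord: viio of vi. In Bb major, vi is G, so the leading tone to it is F#, a half step below.
Building a fully diminished seventh chord on F# gives F#-A-C-Eb.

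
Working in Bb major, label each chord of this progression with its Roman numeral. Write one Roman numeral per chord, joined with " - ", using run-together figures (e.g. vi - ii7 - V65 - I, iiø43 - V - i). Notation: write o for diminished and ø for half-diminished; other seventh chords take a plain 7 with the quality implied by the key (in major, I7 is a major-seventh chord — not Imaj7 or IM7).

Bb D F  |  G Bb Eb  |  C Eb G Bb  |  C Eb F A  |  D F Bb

I - IV6 - ii7 - V43 - I6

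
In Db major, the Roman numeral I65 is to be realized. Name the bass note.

F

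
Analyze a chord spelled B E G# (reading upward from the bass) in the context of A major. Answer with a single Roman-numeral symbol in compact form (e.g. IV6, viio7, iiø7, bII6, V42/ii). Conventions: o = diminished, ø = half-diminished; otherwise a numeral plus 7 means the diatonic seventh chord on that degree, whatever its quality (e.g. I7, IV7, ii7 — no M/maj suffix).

Stacked in thirds the chord is E-G#-B: a major triad on E.
E is scale degree 5 in A major, and a major triad on that degree is written V.
With B in the bass the chord is in second inversion, so the figured bass is 64.

V64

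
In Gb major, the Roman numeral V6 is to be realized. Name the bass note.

V in Gb major has root Db; the chord is Db-F-Ab.
The figure 6 means first inversion — the third is in the bass.

F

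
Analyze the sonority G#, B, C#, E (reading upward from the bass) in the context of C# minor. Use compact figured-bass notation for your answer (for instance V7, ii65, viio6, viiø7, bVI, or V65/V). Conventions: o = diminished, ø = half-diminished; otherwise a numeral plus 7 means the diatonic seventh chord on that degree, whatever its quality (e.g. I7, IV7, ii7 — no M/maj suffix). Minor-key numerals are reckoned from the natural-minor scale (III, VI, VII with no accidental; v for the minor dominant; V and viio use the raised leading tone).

The pitches C#-E-G#-B form a minor seventh chord rooted on C#.
In C# minor, C# is the tonic; the diatonic minor seventh chord there is i7.
With G# in the bass the chord is in second inversion, so the figured bass is 43.

i43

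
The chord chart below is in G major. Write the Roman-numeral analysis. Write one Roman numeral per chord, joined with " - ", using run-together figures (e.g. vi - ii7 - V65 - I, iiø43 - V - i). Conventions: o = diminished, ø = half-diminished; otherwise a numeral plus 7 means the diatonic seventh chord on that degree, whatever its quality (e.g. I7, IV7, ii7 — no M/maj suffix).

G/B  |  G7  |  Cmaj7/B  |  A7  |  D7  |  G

I6 - V7/IV - IV42 - V7/V - V7 - I

G/B has root G, degree 1 in G major, so I6.
G7: chromatic; G is V of IV, so V7/IV.
Cmaj7/B has root C, degree 4 in G major, so IV42.
A7: a dominant seventh chord on A, the applied dominant of V → V7/V.
D7: root D is the dominant; dominant seventh chord there is V7.
G: major triad on G = scale degree 1 → I.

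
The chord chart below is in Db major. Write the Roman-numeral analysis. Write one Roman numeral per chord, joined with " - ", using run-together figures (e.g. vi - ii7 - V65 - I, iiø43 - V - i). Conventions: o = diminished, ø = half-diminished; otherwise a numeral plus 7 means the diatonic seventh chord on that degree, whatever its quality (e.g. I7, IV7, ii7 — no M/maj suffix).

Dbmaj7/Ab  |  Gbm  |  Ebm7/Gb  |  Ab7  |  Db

Dbmaj7/Ab: major seventh chord on Db = scale degree 1 → I43.
Gbm is non-diatonic — iv, a mixture chord from Db minor.
Ebm7/Gb: minor seventh chord on Eb = scale degree 2 → ii65.
Ab7: dominant seventh chord on Ab = scale degree 5 → V7.
Db has root Db, degree 1 in Db major, so I.

I43 - iv - ii65 - V7 - I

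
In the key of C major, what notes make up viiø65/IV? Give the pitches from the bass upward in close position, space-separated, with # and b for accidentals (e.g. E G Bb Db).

viiø65/IV is a secondary leading-tone chord. The target IV is F in C major; the applied chord is rooted a semitone below, on E.
Building a half-diminished seventh chord on E gives E-G-Bb-D.
The figured bass 65 indicates first inversion, placing the third (G) in the bass: G-Bb-D-E.

G Bb D E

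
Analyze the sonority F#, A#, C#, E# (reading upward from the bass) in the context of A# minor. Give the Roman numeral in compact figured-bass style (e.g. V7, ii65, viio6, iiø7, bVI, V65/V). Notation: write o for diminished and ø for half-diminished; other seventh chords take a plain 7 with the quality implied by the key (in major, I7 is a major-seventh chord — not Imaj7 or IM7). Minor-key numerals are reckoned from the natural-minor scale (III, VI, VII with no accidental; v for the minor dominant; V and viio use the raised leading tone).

VI7

The pitches F#-A#-C#-E# form a major seventh chord rooted on F#.
F# is scale degree 6 in A# minor, and a major seventh chord on that degree is written VI7.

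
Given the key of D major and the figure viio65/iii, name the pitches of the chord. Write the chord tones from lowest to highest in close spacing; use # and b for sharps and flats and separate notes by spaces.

viio65/iii is a secondary leading-tone chord. The target iii is F# in D major; the applied chord is rooted a semitone below, on E#.
Building a fully diminished seventh chord on E# gives E#-G#-B-D.
The figured bass 65 indicates first inversion, placing the third (G#) in the bass: G#-B-D-E#.

G# B D E#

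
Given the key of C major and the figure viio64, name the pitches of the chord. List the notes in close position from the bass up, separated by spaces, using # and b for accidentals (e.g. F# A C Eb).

In C major, scale degree 7 is B, and the diatonic chord built there is a diminished triad.
Stacking thirds from B gives B-D-F.
The figured bass 64 indicates second inversion, placing the fifth (F) in the bass: F-B-D.

F B D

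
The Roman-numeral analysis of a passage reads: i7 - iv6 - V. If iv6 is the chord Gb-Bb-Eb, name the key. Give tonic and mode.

The anchor chord is a minor triad on Eb, labeled iv6.
iv6 on Eb implies Eb is the subdominant; that puts the tonic at Bb, and the lowercase numeral fits minor mode.

Bb minor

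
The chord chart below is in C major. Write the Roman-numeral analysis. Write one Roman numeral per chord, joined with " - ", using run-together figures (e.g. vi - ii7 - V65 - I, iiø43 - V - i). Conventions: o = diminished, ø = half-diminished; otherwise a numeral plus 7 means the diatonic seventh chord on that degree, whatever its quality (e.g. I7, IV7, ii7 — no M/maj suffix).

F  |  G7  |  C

IV - V7 - I

F has root F, degree 4 in C major, so IV.
G7 has root G, degree 5 in C major, so V7.
C: root C is the tonic; major triad there is I.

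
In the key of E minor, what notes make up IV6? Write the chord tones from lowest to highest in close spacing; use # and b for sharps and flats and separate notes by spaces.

C# E A

IV6 is the major subdominant, borrowed from the parallel major. In E minor that root is A.
So the chord is A-C#-E.
The figured bass 6 indicates first inversion, placing the third (C#) in the bass: C#-E-A.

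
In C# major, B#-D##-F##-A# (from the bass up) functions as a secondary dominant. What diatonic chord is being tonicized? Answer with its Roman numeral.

The chord is a dominant seventh chord on B#.
A dominant resolves down a perfect fifth: B# → E#. In C# major, E# is scale degree 3, i.e. iii.

iii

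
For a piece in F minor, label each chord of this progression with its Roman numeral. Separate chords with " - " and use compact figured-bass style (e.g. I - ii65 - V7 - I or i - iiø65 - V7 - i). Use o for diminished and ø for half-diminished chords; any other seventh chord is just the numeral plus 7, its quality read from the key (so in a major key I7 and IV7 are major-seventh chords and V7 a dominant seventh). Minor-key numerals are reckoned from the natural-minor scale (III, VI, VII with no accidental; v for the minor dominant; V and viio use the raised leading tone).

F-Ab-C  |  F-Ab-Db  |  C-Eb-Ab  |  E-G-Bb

i - VI6 - III6 - viio

F-Ab-C: minor triad on F = scale degree 1 → i.
F-Ab-Db: root Db is the submediant; major triad there is VI6.
C-Eb-Ab: root Ab is the mediant; major triad there is III6.
E-G-Bb: root E is the leading tone; diminished triad there is viio.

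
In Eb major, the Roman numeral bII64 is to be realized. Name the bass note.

Cb

bII in Eb major has root Fb; the chord is Fb-Ab-Cb.
The figure 64 means second inversion — the fifth is in the bass.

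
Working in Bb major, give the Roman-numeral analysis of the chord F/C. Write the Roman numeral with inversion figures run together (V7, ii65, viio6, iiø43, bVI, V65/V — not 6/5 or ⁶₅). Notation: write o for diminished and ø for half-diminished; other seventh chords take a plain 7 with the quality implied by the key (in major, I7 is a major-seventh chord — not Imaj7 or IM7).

Stacked in thirds the chord is F-A-C: a major triad on F.
F is scale degree 5 in Bb major, and a major triad on that degree is written V.
With C in the bass the chord is in second inversion, so the figured bass is 64.

V64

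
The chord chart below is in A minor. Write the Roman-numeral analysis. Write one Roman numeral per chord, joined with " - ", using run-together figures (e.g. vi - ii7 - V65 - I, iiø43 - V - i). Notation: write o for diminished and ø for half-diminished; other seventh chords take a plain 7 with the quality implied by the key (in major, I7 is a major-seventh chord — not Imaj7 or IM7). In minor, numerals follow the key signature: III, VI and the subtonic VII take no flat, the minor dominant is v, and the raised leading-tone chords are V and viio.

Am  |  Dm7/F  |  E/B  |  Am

Am has root A, degree 1 in A minor, so i.
Dm7/F: root D is the subdominant; minor seventh chord there is iv65.
E/B has root E, degree 5 in A minor, so V64.
Am has root A, degree 1 in A minor, so i.

i - iv65 - V64 - i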